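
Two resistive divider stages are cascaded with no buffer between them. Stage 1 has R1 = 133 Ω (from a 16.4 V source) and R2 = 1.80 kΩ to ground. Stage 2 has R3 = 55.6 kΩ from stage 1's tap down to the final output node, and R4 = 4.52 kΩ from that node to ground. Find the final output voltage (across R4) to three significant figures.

Stage 2 presents R3+R4 = 60120 Ω as a load on stage 1's tap.
Stage 1's lower leg becomes R2‖(R3+R4) = 1748 Ω, so V_mid = 16.4 × 1748/1881 = 15.24 V.
Stage 2 is itself unloaded: V_out = V_mid × R4/(R3+R4) = 15.24 × 4520/60120 = 1.15 V.

V_out ≈ 1.15 V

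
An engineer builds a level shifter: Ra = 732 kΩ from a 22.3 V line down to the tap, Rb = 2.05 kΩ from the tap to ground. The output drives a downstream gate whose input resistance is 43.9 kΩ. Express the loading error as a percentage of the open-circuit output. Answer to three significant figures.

4.45 %

The divider's output (Thévenin) resistance is Ra‖Rb = 2.044 kΩ.
Fractional drop under load = R_th/(R_th + R_L) = 2.044 / (2.044 + 43.9) = 0.04449.
So the output falls by 4.45 %.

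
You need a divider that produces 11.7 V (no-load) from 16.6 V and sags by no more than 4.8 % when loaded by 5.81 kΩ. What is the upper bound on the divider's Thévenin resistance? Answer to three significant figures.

Loading drop = R_th/(R_th + R_L) ≤ 0.0480, so R_th ≤ R_L · ε/(1−ε) = 5.81 kΩ × 0.0480/0.9520 = 293 Ω.
(Any R1, R2 with R2/(R1+R2) = 0.705 and R1‖R2 ≤ 293 Ω will meet the spec.)

R_th ≤ 293 Ω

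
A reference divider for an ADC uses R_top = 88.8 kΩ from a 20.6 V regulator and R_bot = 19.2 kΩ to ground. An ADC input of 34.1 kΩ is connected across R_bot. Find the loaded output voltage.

V_out ≈ 2.50 V

The load sits in parallel with R_bot: R_bot‖R_L = (19.2 × 34.1) / (19.2 + 34.1) = 12.28 kΩ.
V_out = 20.6 × 12.28 / (88.8 + 12.28) = 20.6 × 12.28/101.1 = 2.50 V.
(Unloaded it would have been 3.66 V.)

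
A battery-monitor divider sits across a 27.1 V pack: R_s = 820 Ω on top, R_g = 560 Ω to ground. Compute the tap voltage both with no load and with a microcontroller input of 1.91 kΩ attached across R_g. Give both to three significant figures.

Open-circuit: V = 27.1 × 560/(820 + 560) = 11.0 V.
With the load, R_g becomes R_g‖R_L = 433.0 Ω, so V = 27.1 × 433.0/1253 = 9.37 V.

Unloaded: 11.0 V; loaded: 9.37 V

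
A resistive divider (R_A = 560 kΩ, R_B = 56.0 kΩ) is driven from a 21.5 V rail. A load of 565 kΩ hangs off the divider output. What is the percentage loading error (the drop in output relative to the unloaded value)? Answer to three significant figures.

The divider's output (Thévenin) resistance is R_A‖R_B = 50.91 kΩ.
Fractional drop under load = R_th/(R_th + R_L) = 50.91 / (50.91 + 565) = 0.08266.
So the output falls by 8.27 %.

8.27 %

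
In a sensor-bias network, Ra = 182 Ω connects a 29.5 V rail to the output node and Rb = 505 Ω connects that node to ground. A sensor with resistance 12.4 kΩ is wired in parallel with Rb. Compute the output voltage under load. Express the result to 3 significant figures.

The load sits in parallel with Rb: Rb‖R_L = (505 × 12400) / (505 + 12400) = 485.2 Ω.
V_out = 29.5 × 485.2 / (182 + 485.2) = 29.5 × 485.2/667.2 = 21.5 V.

V_out ≈ 21.5 V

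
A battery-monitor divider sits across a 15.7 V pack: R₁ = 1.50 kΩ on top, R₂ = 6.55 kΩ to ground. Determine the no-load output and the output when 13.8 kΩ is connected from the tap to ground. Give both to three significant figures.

Open-circuit: V = 15.7 × 6.55/(1.50 + 6.55) = 12.8 V.
With the load, R₂ becomes R₂‖R_L = 4.442 kΩ, so V = 15.7 × 4.442/5.942 = 11.7 V.

Unloaded: 12.8 V; loaded: 11.7 V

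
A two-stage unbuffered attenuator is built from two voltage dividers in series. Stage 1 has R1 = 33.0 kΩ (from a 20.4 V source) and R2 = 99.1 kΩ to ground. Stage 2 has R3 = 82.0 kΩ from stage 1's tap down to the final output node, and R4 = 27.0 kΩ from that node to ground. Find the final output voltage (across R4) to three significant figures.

Stage 2 presents R3+R4 = 109.0 kΩ as a load on stage 1's tap.
Stage 1's lower leg becomes R2‖(R3+R4) = 51.91 kΩ, so V_mid = 20.4 × 51.91/84.91 = 12.47 V.
Stage 2 is itself unloaded: V_out = V_mid × R4/(R3+R4) = 12.47 × 27.0/109.0 = 3.09 V.

V_out ≈ 3.09 V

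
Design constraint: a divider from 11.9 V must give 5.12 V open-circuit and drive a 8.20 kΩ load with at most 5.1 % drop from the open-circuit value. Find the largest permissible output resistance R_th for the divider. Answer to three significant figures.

Loading drop = R_th/(R_th + R_L) ≤ 0.0510, so R_th ≤ R_L · ε/(1−ε) = 8.20 kΩ × 0.0510/0.9490 = 441 Ω.

R_th ≤ 441 Ω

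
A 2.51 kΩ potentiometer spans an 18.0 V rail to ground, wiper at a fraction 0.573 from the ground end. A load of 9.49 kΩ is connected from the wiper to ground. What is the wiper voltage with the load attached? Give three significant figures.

V ≈ 9.69 V

The wiper splits the pot into (1−α)R = 1.072 kΩ above and αR = 1.438 kΩ below.
Lower section ‖ load = 1.249 kΩ.
V_wiper = 18.0 × 1.249/(1.072 + 1.249) = 9.69 V.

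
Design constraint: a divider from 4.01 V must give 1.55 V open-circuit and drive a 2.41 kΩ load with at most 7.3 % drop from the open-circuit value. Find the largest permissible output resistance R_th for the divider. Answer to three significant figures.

Loading drop = R_th/(R_th + R_L) ≤ 0.0730, so R_th ≤ R_L · ε/(1−ε) = 2.41 kΩ × 0.0730/0.9270 = 190 Ω.
(Any R1, R2 with R2/(R1+R2) = 0.387 and R1‖R2 ≤ 190 Ω will meet the spec.)

R_th ≤ 190 Ω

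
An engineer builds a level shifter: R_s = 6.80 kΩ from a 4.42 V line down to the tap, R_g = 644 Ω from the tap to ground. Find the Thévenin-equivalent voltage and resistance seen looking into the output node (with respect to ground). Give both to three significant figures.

V_th = 0.382 V, R_th = 588 Ω

V_th is the open-circuit tap voltage: 4.42 × 644/(6800 + 644) = 0.382 V.
With the supply zeroed, R_s and R_g appear in parallel from the tap: R_th = R_s‖R_g = (6800 × 644)/7444 = 588 Ω.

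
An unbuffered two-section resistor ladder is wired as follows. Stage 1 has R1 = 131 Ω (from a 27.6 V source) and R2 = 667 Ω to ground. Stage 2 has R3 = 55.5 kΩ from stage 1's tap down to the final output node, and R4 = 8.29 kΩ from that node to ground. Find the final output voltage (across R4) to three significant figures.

V_out ≈ 2.99 V

Stage 2 presents R3+R4 = 63790 Ω as a load on stage 1's tap.
Stage 1's lower leg becomes R2‖(R3+R4) = 660.1 Ω, so V_mid = 27.6 × 660.1/791.1 = 23.03 V.
Stage 2 is itself unloaded: V_out = V_mid × R4/(R3+R4) = 23.03 × 8290/63790 = 2.99 V.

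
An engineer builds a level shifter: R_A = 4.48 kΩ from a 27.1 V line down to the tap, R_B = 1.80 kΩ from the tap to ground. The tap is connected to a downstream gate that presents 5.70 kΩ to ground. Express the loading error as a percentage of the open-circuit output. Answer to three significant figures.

Unloaded V = 27.1 × 1.80/6.280 = 7.768 V.
Loaded: R_B‖R_L = 1.368 kΩ, giving V = 27.1 × 1.368/5.848 = 6.339 V.
Drop = (7.768 − 6.339) / 7.768 = 18.4 %.

18.4 %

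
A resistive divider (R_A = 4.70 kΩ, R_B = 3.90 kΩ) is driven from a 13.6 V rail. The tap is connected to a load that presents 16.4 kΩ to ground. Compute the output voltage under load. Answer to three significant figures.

V_out ≈ 5.46 V

The load sits in parallel with R_B: R_B‖R_L = (3.90 × 16.4) / (3.90 + 16.4) = 3.151 kΩ.
V_out = 13.6 × 3.151 / (4.70 + 3.151) = 13.6 × 3.151/7.851 = 5.46 V.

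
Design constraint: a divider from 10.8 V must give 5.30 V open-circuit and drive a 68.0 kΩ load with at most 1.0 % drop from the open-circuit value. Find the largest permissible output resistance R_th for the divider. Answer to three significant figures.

Loading drop = R_th/(R_th + R_L) ≤ 0.0100, so R_th ≤ R_L · ε/(1−ε) = 68.0 kΩ × 0.0100/0.9900 = 687 Ω.
(Any R1, R2 with R2/(R1+R2) = 0.491 and R1‖R2 ≤ 687 Ω will meet the spec.)

R_th ≤ 687 Ω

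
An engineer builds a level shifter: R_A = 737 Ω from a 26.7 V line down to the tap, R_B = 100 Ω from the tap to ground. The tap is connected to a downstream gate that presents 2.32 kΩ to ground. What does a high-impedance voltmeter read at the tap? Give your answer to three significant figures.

The load sits in parallel with R_B: R_B‖R_L = (100 × 2320) / (100 + 2320) = 95.87 Ω.
V_out = 26.7 × 95.87 / (737 + 95.87) = 26.7 × 95.87/832.9 = 3.07 V.

V_out ≈ 3.07 V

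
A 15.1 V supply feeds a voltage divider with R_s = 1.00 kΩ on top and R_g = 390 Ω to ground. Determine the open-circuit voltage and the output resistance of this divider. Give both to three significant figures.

V_th = 4.24 V, R_th = 281 Ω

V_th is the open-circuit tap voltage: 15.1 × 390/(1000 + 390) = 4.24 V.
With the supply zeroed, R_s and R_g appear in parallel from the tap: R_th = R_s‖R_g = (1000 × 390)/1390 = 281 Ω.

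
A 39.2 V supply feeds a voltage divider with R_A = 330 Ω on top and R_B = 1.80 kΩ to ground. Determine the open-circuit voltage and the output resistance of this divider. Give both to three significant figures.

V_th is the open-circuit tap voltage: 39.2 × 1800/(330 + 1800) = 33.1 V.
With the supply zeroed, R_A and R_B appear in parallel from the tap: R_th = R_A‖R_B = (330 × 1800)/2130 = 279 Ω.

V_th = 33.1 V, R_th = 279 Ω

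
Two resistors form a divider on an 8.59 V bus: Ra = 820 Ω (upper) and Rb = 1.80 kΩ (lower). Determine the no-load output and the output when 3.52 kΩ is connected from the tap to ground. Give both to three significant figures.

Unloaded: 5.90 V; loaded: 5.09 V

Open-circuit: V = 8.59 × 1800/(820 + 1800) = 5.90 V.
With the load, Rb becomes Rb‖R_L = 1191 Ω, so V = 8.59 × 1191/2011 = 5.09 V.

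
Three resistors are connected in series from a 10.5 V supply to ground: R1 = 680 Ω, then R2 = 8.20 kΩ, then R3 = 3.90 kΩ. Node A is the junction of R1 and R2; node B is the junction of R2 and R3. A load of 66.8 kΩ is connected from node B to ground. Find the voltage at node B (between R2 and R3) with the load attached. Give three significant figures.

V ≈ 3.08 V

At node B, R3 is in parallel with the load: R3‖R_L = 3685 Ω.
Below node A the resistance is R2 + (R3‖R_L) = 11880 Ω, so V_A = 10.5 × 11880/12560 = 9.932 V.
Then V_B = V_A × (R3‖R_L)/(R2 + R3‖R_L) = 9.932 × 3685/11880 = 3.08 V.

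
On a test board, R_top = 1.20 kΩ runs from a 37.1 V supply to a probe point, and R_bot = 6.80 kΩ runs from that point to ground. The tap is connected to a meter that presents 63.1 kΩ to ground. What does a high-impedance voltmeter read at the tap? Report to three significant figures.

V_out ≈ 31.0 V

The load sits in parallel with R_bot: R_bot‖R_L = (6.80 × 63.1) / (6.80 + 63.1) = 6.138 kΩ.
V_out = 37.1 × 6.138 / (1.20 + 6.138) = 37.1 × 6.138/7.338 = 31.0 V.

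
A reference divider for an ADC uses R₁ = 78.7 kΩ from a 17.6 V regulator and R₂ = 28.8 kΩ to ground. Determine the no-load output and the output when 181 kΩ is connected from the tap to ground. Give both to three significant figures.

Unloaded: 4.72 V; loaded: 4.22 V

Open-circuit: V = 17.6 × 28.8/(78.7 + 28.8) = 4.72 V.
With the load, R₂ becomes R₂‖R_L = 24.85 kΩ, so V = 17.6 × 24.85/103.5 = 4.22 V.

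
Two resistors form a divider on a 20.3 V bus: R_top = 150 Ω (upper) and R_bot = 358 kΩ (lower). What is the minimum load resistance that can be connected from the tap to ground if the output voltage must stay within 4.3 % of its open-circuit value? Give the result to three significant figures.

Output resistance R_th = R_top‖R_bot = (150 × 358000)/358200 = 149.9 Ω.
The fractional drop is R_th/(R_th + R_L); requiring this ≤ 0.0430 gives R_L ≥ R_th(1/0.0430 − 1) = 149.9 × 22.26 = 3.34 kΩ.

R_L(min) ≈ 3.34 kΩ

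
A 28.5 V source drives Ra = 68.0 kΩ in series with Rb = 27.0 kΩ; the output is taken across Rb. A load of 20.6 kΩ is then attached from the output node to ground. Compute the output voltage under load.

The load sits in parallel with Rb: Rb‖R_L = (27.0 × 20.6) / (27.0 + 20.6) = 11.68 kΩ.
V_out = 28.5 × 11.68 / (68.0 + 11.68) = 28.5 × 11.68/79.68 = 4.18 V.

V_out ≈ 4.18 V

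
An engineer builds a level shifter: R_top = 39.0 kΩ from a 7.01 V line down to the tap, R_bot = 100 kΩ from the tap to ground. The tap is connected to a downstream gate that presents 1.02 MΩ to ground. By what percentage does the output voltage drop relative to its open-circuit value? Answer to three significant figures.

The divider's output (Thévenin) resistance is R_top‖R_bot = 28.06 kΩ.
Fractional drop under load = R_th/(R_th + R_L) = 28.06 / (28.06 + 1020) = 0.02677.
So the output falls by 2.68 %.

2.68 %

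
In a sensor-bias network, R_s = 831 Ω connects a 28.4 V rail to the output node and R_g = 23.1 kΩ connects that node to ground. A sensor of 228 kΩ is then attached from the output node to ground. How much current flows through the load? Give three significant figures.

I_L ≈ 0.120 mA

R_g‖R_L = 20970 Ω; V_out = 28.4 × 20970/21810 = 27.32 V.
I_L = V_out / R_L = 27.32 / 228 kΩ = 0.120 mA.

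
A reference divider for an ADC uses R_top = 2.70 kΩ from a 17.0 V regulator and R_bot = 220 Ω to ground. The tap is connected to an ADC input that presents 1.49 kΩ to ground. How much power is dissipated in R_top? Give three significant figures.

Total resistance from the source is R_top + (R_bot‖R_L) = 2892 Ω, so I = 17.0/2892 Ω = 5.879 mA.
P = I²·R_top = (5.879 mA)² × 2.70 kΩ = 93.3 mW.

P ≈ 93.3 mW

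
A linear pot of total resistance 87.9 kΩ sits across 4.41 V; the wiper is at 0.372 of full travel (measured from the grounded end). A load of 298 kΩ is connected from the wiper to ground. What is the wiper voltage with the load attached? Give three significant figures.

V ≈ 1.53 V

The wiper splits the pot into (1−α)R = 55.20 kΩ above and αR = 32.70 kΩ below.
Lower section ‖ load = 29.47 kΩ.
V_wiper = 4.41 × 29.47/(55.20 + 29.47) = 1.53 V.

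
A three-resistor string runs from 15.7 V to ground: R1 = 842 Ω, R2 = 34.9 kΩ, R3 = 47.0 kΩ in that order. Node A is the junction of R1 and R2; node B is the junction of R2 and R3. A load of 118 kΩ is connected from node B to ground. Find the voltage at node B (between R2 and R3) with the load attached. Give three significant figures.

At node B, R3 is in parallel with the load: R3‖R_L = 33610 Ω.
Below node A the resistance is R2 + (R3‖R_L) = 68510 Ω, so V_A = 15.7 × 68510/69350 = 15.51 V.
Then V_B = V_A × (R3‖R_L)/(R2 + R3‖R_L) = 15.51 × 33610/68510 = 7.61 V.

V ≈ 7.61 V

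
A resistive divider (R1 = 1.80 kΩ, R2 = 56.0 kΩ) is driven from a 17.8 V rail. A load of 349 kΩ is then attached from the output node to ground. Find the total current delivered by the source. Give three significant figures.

I ≈ 0.356 mA

R2‖R_L = 48.26 kΩ, so the source sees R1 + R2‖R_L = 50.06 kΩ.
I = 17.8 V / 50.06 kΩ = 0.356 mA.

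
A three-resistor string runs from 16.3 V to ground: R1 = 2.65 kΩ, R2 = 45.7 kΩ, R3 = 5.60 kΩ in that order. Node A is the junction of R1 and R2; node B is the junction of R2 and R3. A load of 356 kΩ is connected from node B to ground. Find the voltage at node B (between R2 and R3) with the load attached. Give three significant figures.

V ≈ 1.67 V

At node B, R3 is in parallel with the load: R3‖R_L = 5.513 kΩ.
Below node A the resistance is R2 + (R3‖R_L) = 51.21 kΩ, so V_A = 16.3 × 51.21/53.86 = 15.50 V.
Then V_B = V_A × (R3‖R_L)/(R2 + R3‖R_L) = 15.50 × 5.513/51.21 = 1.67 V.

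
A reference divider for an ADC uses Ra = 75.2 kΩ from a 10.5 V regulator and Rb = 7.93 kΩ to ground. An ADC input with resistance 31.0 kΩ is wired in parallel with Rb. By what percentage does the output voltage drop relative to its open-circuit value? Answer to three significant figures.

The divider's output (Thévenin) resistance is Ra‖Rb = 7.174 kΩ.
Fractional drop under load = R_th/(R_th + R_L) = 7.174 / (7.174 + 31.0) = 0.1879.
So the output falls by 18.8 %.

18.8 %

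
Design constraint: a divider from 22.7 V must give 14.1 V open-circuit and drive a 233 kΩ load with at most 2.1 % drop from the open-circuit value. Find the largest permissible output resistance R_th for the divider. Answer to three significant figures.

Loading drop = R_th/(R_th + R_L) ≤ 0.0210, so R_th ≤ R_L · ε/(1−ε) = 233 kΩ × 0.0210/0.9790 = 5.00 kΩ.

R_th ≤ 5.00 kΩ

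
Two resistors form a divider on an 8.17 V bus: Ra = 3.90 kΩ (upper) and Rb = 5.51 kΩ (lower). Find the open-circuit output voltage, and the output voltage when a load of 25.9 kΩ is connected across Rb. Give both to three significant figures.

Open-circuit: V = 8.17 × 5.51/(3.90 + 5.51) = 4.78 V.
With the load, Rb becomes Rb‖R_L = 4.543 kΩ, so V = 8.17 × 4.543/8.443 = 4.40 V.

Unloaded: 4.78 V; loaded: 4.40 V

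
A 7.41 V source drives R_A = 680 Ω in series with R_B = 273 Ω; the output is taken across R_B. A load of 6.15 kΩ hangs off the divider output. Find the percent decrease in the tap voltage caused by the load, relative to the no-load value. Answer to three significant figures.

The divider's output (Thévenin) resistance is R_A‖R_B = 194.8 Ω.
Fractional drop under load = R_th/(R_th + R_L) = 194.8 / (194.8 + 6150) = 0.03070.
So the output falls by 3.07 %.

3.07 %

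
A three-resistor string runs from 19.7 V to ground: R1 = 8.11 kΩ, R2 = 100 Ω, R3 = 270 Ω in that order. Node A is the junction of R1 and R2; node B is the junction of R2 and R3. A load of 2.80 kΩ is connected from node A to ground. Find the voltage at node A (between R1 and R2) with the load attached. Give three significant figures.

Below node A the series string R2+R3 = 370.0 Ω sits in parallel with the 2800 Ω load: 326.8 Ω.
V_A = 19.7 × 326.8/(8110 + 326.8) = 0.763 V.

V ≈ 0.763 V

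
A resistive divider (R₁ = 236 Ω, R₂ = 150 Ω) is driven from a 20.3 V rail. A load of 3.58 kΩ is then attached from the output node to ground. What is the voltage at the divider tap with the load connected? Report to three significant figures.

The load sits in parallel with R₂: R₂‖R_L = (150 × 3580) / (150 + 3580) = 144.0 Ω.
V_out = 20.3 × 144.0 / (236 + 144.0) = 20.3 × 144.0/380.0 = 7.69 V.

V_out ≈ 7.69 V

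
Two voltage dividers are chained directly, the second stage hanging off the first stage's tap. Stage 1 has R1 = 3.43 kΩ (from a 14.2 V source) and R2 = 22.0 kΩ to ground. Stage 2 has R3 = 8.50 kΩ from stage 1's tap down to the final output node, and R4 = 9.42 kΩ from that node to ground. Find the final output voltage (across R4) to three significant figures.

V_out ≈ 5.54 V

Stage 2 presents R3+R4 = 17.92 kΩ as a load on stage 1's tap.
Stage 1's lower leg becomes R2‖(R3+R4) = 9.876 kΩ, so V_mid = 14.2 × 9.876/13.31 = 10.54 V.
Stage 2 is itself unloaded: V_out = V_mid × R4/(R3+R4) = 10.54 × 9.42/17.92 = 5.54 V.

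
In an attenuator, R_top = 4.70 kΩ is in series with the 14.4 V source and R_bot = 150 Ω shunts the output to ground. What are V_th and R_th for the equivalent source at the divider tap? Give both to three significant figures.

V_th is the open-circuit tap voltage: 14.4 × 150/(4700 + 150) = 0.445 V.
With the supply zeroed, R_top and R_bot appear in parallel from the tap: R_th = R_top‖R_bot = (4700 × 150)/4850 = 145 Ω.

V_th = 0.445 V, R_th = 145 Ω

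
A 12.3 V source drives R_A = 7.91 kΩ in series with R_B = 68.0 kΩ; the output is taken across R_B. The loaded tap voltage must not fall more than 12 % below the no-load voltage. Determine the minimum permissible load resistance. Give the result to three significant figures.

R_L(min) ≈ 52.0 kΩ

Output resistance R_th = R_A‖R_B = (7.91 × 68.0)/75.91 = 7.086 kΩ.
The fractional drop is R_th/(R_th + R_L); requiring this ≤ 0.120 gives R_L ≥ R_th(1/0.120 − 1) = 7.086 × 7.333 = 52.0 kΩ.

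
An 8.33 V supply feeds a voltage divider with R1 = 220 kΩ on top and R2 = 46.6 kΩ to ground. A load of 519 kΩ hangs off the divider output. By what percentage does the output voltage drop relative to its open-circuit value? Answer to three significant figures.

6.90 %

The divider's output (Thévenin) resistance is R1‖R2 = 38.45 kΩ.
Fractional drop under load = R_th/(R_th + R_L) = 38.45 / (38.45 + 519) = 0.06898.
So the output falls by 6.90 %.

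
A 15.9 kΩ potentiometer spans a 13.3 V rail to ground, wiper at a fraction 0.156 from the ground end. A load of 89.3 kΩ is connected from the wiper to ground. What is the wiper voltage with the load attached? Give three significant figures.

The wiper splits the pot into (1−α)R = 13.42 kΩ above and αR = 2.480 kΩ below.
Lower section ‖ load = 2.413 kΩ.
V_wiper = 13.3 × 2.413/(13.42 + 2.413) = 2.03 V.

V ≈ 2.03 V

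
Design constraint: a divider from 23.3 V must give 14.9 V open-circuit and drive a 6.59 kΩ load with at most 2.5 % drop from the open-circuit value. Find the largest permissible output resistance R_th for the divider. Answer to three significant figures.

R_th ≤ 169 Ω

Loading drop = R_th/(R_th + R_L) ≤ 0.0250, so R_th ≤ R_L · ε/(1−ε) = 6.59 kΩ × 0.0250/0.9750 = 169 Ω.
(Any R1, R2 with R2/(R1+R2) = 0.639 and R1‖R2 ≤ 169 Ω will meet the spec.)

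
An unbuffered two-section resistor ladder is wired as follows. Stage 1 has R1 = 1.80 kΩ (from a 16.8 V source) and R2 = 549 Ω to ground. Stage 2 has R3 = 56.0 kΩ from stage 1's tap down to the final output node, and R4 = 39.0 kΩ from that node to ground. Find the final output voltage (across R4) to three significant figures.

V_out ≈ 1.60 V

Stage 2 presents R3+R4 = 95000 Ω as a load on stage 1's tap.
Stage 1's lower leg becomes R2‖(R3+R4) = 545.8 Ω, so V_mid = 16.8 × 545.8/2346 = 3.909 V.
Stage 2 is itself unloaded: V_out = V_mid × R4/(R3+R4) = 3.909 × 39000/95000 = 1.60 V.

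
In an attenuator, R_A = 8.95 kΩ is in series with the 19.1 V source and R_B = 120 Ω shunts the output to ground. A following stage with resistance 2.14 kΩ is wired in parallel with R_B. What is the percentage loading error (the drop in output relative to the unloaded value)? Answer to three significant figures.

5.24 %

The divider's output (Thévenin) resistance is R_A‖R_B = 118.4 Ω.
Fractional drop under load = R_th/(R_th + R_L) = 118.4 / (118.4 + 2140) = 0.05243.
So the output falls by 5.24 %.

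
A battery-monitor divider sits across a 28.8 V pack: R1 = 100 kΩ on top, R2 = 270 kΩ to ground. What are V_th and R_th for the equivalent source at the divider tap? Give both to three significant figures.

V_th is the open-circuit tap voltage: 28.8 × 270/(100 + 270) = 21.0 V.
With the supply zeroed, R1 and R2 appear in parallel from the tap: R_th = R1‖R2 = (100 × 270)/370.0 = 73.0 kΩ.

V_th = 21.0 V, R_th = 73.0 kΩ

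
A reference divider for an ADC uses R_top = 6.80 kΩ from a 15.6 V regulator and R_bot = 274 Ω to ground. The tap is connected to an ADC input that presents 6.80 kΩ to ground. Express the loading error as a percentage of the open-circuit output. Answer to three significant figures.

3.73 %

The divider's output (Thévenin) resistance is R_top‖R_bot = 263.4 Ω.
Fractional drop under load = R_th/(R_th + R_L) = 263.4 / (263.4 + 6800) = 0.03729.
So the output falls by 3.73 %.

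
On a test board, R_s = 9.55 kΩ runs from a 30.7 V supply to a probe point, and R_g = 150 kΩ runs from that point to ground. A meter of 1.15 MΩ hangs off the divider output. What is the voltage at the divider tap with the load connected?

V_out ≈ 28.6 V

The load sits in parallel with R_g: R_g‖R_L = (150 × 1150) / (150 + 1150) = 132.7 kΩ.
V_out = 30.7 × 132.7 / (9.55 + 132.7) = 30.7 × 132.7/142.2 = 28.6 V.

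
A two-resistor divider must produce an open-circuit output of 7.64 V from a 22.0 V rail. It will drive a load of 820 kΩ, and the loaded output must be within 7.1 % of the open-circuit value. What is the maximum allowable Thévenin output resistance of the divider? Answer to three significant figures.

Loading drop = R_th/(R_th + R_L) ≤ 0.0710, so R_th ≤ R_L · ε/(1−ε) = 820 kΩ × 0.0710/0.9290 = 62.7 kΩ.
(Any R1, R2 with R2/(R1+R2) = 0.347 and R1‖R2 ≤ 62.7 kΩ will meet the spec.)

R_th ≤ 62.7 kΩ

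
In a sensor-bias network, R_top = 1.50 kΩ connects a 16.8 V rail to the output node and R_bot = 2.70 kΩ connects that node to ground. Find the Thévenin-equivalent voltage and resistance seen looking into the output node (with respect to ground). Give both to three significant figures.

V_th = 10.8 V, R_th = 964 Ω

V_th is the open-circuit tap voltage: 16.8 × 2.70/(1.50 + 2.70) = 10.8 V.
With the supply zeroed, R_top and R_bot appear in parallel from the tap: R_th = R_top‖R_bot = (1.50 × 2.70)/4.200 = 964 Ω.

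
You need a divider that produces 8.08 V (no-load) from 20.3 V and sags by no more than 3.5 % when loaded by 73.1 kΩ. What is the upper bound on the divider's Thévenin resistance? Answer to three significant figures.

Loading drop = R_th/(R_th + R_L) ≤ 0.0350, so R_th ≤ R_L · ε/(1−ε) = 73.1 kΩ × 0.0350/0.9650 = 2.65 kΩ.

R_th ≤ 2.65 kΩ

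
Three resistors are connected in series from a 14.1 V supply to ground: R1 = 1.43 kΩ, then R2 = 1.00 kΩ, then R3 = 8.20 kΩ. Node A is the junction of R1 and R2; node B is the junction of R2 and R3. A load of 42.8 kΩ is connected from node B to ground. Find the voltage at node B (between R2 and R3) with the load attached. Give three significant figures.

At node B, R3 is in parallel with the load: R3‖R_L = 6.882 kΩ.
Below node A the resistance is R2 + (R3‖R_L) = 7.882 kΩ, so V_A = 14.1 × 7.882/9.312 = 11.93 V.
Then V_B = V_A × (R3‖R_L)/(R2 + R3‖R_L) = 11.93 × 6.882/7.882 = 10.4 V.

V ≈ 10.4 V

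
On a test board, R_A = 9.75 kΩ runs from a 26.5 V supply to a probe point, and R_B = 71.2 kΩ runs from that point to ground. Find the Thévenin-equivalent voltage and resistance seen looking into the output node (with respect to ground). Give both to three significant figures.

V_th is the open-circuit tap voltage: 26.5 × 71.2/(9.75 + 71.2) = 23.3 V.
With the supply zeroed, R_A and R_B appear in parallel from the tap: R_th = R_A‖R_B = (9.75 × 71.2)/80.95 = 8.58 kΩ.

V_th = 23.3 V, R_th = 8.58 kΩ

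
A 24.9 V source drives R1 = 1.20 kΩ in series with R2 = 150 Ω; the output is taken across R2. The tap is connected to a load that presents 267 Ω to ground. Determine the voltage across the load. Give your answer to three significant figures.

V_out ≈ 1.85 V

The load sits in parallel with R2: R2‖R_L = (150 × 267) / (150 + 267) = 96.04 Ω.
V_out = 24.9 × 96.04 / (1200 + 96.04) = 24.9 × 96.04/1296 = 1.85 V.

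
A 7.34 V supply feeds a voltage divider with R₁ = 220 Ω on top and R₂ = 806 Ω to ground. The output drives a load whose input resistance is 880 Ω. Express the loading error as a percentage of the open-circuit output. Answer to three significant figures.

The divider's output (Thévenin) resistance is R₁‖R₂ = 172.8 Ω.
Fractional drop under load = R_th/(R_th + R_L) = 172.8 / (172.8 + 880) = 0.1642.
So the output falls by 16.4 %.

16.4 %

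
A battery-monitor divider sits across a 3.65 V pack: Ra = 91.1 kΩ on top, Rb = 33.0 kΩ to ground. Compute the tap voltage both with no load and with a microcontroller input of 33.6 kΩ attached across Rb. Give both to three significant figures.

Unloaded: 0.971 V; loaded: 0.564 V

Open-circuit: V = 3.65 × 33.0/(91.1 + 33.0) = 0.971 V.
With the load, Rb becomes Rb‖R_L = 16.65 kΩ, so V = 3.65 × 16.65/107.7 = 0.564 V.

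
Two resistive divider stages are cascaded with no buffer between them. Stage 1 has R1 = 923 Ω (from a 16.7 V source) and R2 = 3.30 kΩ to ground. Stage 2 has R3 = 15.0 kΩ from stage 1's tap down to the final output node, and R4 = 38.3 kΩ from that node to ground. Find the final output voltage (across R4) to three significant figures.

Stage 2 presents R3+R4 = 53300 Ω as a load on stage 1's tap.
Stage 1's lower leg becomes R2‖(R3+R4) = 3108 Ω, so V_mid = 16.7 × 3108/4031 = 12.88 V.
Stage 2 is itself unloaded: V_out = V_mid × R4/(R3+R4) = 12.88 × 38300/53300 = 9.25 V.

V_out ≈ 9.25 V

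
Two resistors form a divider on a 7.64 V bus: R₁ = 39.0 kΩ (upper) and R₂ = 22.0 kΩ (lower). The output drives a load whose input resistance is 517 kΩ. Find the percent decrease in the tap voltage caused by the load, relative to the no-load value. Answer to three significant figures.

The divider's output (Thévenin) resistance is R₁‖R₂ = 14.07 kΩ.
Fractional drop under load = R_th/(R_th + R_L) = 14.07 / (14.07 + 517) = 0.02649.
So the output falls by 2.65 %.

2.65 %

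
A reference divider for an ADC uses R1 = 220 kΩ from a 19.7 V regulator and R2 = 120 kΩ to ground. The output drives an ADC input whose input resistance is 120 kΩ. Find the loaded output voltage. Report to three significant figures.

V_out ≈ 4.22 V

The load sits in parallel with R2: R2‖R_L = (120 × 120) / (120 + 120) = 60.00 kΩ.
V_out = 19.7 × 60.00 / (220 + 60.00) = 19.7 × 60.00/280.0 = 4.22 V.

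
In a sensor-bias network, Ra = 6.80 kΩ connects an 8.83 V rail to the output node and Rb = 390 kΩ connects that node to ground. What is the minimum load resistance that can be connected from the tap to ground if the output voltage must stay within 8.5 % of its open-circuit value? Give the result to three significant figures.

Output resistance R_th = Ra‖Rb = (6.80 × 390)/396.8 = 6.683 kΩ.
The fractional drop is R_th/(R_th + R_L); requiring this ≤ 0.0850 gives R_L ≥ R_th(1/0.0850 − 1) = 6.683 × 10.76 = 71.9 kΩ.

R_L(min) ≈ 71.9 kΩ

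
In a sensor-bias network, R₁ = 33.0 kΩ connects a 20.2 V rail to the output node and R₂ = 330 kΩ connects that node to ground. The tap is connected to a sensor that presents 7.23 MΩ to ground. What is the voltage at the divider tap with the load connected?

The load sits in parallel with R₂: R₂‖R_L = (330 × 7230) / (330 + 7230) = 315.6 kΩ.
V_out = 20.2 × 315.6 / (33.0 + 315.6) = 20.2 × 315.6/348.6 = 18.3 V.
(Unloaded it would have been 18.4 V.)

V_out ≈ 18.3 V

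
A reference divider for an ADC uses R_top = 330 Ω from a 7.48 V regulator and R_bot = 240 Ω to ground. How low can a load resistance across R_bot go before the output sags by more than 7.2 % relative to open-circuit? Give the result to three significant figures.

Output resistance R_th = R_top‖R_bot = (330 × 240)/570.0 = 138.9 Ω.
The fractional drop is R_th/(R_th + R_L); requiring this ≤ 0.0720 gives R_L ≥ R_th(1/0.0720 − 1) = 138.9 × 12.89 = 1.79 kΩ.

R_L(min) ≈ 1.79 kΩ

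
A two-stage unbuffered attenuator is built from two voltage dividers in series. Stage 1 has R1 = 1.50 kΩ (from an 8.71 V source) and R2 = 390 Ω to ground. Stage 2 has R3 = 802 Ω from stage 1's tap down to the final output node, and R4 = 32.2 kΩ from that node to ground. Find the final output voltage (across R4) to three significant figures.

Stage 2 presents R3+R4 = 33000 Ω as a load on stage 1's tap.
Stage 1's lower leg becomes R2‖(R3+R4) = 385.4 Ω, so V_mid = 8.71 × 385.4/1885 = 1.781 V.
Stage 2 is itself unloaded: V_out = V_mid × R4/(R3+R4) = 1.781 × 32200/33000 = 1.74 V.

V_out ≈ 1.74 V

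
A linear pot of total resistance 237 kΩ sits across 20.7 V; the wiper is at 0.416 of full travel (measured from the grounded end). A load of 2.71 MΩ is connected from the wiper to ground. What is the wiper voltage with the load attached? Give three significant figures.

The wiper splits the pot into (1−α)R = 138.4 kΩ above and αR = 98.59 kΩ below.
Lower section ‖ load = 95.13 kΩ.
V_wiper = 20.7 × 95.13/(138.4 + 95.13) = 8.43 V.

V ≈ 8.43 V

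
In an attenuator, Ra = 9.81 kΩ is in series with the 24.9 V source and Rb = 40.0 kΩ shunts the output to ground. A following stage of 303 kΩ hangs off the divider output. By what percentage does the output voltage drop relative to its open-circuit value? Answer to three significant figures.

2.53 %

The divider's output (Thévenin) resistance is Ra‖Rb = 7.878 kΩ.
Fractional drop under load = R_th/(R_th + R_L) = 7.878 / (7.878 + 303) = 0.02534.
So the output falls by 2.53 %.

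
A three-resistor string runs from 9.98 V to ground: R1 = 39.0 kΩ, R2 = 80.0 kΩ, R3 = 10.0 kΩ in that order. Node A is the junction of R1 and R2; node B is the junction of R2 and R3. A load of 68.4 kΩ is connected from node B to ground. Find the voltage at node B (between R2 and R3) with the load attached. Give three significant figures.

V ≈ 0.682 V

At node B, R3 is in parallel with the load: R3‖R_L = 8.724 kΩ.
Below node A the resistance is R2 + (R3‖R_L) = 88.72 kΩ, so V_A = 9.98 × 88.72/127.7 = 6.933 V.
Then V_B = V_A × (R3‖R_L)/(R2 + R3‖R_L) = 6.933 × 8.724/88.72 = 0.682 V.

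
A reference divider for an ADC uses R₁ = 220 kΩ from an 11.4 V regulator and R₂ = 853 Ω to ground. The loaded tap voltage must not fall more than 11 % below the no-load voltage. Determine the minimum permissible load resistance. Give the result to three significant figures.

R_L(min) ≈ 6.87 kΩ

Output resistance R_th = R₁‖R₂ = (220000 × 853)/220900 = 849.7 Ω.
The fractional drop is R_th/(R_th + R_L); requiring this ≤ 0.110 gives R_L ≥ R_th(1/0.110 − 1) = 849.7 × 8.091 = 6.87 kΩ.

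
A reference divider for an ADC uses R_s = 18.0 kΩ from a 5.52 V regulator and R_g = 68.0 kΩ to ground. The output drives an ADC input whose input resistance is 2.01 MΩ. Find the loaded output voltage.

V_out ≈ 4.33 V

The load sits in parallel with R_g: R_g‖R_L = (68.0 × 2010) / (68.0 + 2010) = 65.77 kΩ.
V_out = 5.52 × 65.77 / (18.0 + 65.77) = 5.52 × 65.77/83.77 = 4.33 V.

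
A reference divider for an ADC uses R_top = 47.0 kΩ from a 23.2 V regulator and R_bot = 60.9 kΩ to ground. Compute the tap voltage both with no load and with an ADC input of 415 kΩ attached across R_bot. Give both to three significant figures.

Unloaded: 13.1 V; loaded: 12.3 V

Open-circuit: V = 23.2 × 60.9/(47.0 + 60.9) = 13.1 V.
With the load, R_bot becomes R_bot‖R_L = 53.11 kΩ, so V = 23.2 × 53.11/100.1 = 12.3 V.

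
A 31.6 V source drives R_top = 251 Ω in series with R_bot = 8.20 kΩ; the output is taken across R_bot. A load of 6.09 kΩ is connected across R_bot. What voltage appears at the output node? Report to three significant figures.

The load sits in parallel with R_bot: R_bot‖R_L = (8200 × 6090) / (8200 + 6090) = 3495 Ω.
V_out = 31.6 × 3495 / (251 + 3495) = 31.6 × 3495/3746 = 29.5 V.
(Unloaded it would have been 30.7 V.)

V_out ≈ 29.5 V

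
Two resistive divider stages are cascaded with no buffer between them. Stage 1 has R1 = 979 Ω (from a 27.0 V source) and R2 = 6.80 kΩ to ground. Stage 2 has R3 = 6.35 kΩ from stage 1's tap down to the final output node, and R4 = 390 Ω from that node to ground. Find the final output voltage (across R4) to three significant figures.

V_out ≈ 1.21 V

Stage 2 presents R3+R4 = 6740 Ω as a load on stage 1's tap.
Stage 1's lower leg becomes R2‖(R3+R4) = 3385 Ω, so V_mid = 27.0 × 3385/4364 = 20.94 V.
Stage 2 is itself unloaded: V_out = V_mid × R4/(R3+R4) = 20.94 × 390/6740 = 1.21 V.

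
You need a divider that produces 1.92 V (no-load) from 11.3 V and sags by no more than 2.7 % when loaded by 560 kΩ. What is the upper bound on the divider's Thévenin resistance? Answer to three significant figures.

Loading drop = R_th/(R_th + R_L) ≤ 0.0270, so R_th ≤ R_L · ε/(1−ε) = 560 kΩ × 0.0270/0.9730 = 15.5 kΩ.

R_th ≤ 15.5 kΩ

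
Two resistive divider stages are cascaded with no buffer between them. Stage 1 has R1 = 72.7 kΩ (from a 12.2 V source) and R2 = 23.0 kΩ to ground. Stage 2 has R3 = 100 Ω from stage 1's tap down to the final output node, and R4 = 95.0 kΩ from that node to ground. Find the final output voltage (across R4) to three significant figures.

Stage 2 presents R3+R4 = 95100 Ω as a load on stage 1's tap.
Stage 1's lower leg becomes R2‖(R3+R4) = 18520 Ω, so V_mid = 12.2 × 18520/91220 = 2.477 V.
Stage 2 is itself unloaded: V_out = V_mid × R4/(R3+R4) = 2.477 × 95000/95100 = 2.47 V.

V_out ≈ 2.47 V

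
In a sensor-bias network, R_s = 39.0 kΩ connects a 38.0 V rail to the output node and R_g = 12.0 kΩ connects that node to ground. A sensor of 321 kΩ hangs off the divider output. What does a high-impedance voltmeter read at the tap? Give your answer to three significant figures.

V_out ≈ 8.69 V

The load sits in parallel with R_g: R_g‖R_L = (12.0 × 321) / (12.0 + 321) = 11.57 kΩ.
V_out = 38.0 × 11.57 / (39.0 + 11.57) = 38.0 × 11.57/50.57 = 8.69 V.
(Unloaded it would have been 8.94 V.)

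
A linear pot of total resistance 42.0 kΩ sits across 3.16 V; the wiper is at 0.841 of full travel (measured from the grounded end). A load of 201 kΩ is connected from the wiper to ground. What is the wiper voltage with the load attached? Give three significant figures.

The wiper splits the pot into (1−α)R = 6.678 kΩ above and αR = 35.32 kΩ below.
Lower section ‖ load = 30.04 kΩ.
V_wiper = 3.16 × 30.04/(6.678 + 30.04) = 2.59 V.

V ≈ 2.59 V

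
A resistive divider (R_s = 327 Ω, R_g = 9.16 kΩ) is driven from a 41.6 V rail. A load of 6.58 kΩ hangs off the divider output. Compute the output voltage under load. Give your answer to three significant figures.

The load sits in parallel with R_g: R_g‖R_L = (9160 × 6580) / (9160 + 6580) = 3829 Ω.
V_out = 41.6 × 3829 / (327 + 3829) = 41.6 × 3829/4156 = 38.3 V.

V_out ≈ 38.3 V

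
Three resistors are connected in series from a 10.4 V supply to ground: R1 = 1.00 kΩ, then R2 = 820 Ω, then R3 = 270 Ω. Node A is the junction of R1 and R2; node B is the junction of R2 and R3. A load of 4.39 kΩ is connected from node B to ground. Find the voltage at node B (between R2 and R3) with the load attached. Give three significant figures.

V ≈ 1.28 V

At node B, R3 is in parallel with the load: R3‖R_L = 254.4 Ω.
Below node A the resistance is R2 + (R3‖R_L) = 1074 Ω, so V_A = 10.4 × 1074/2074 = 5.386 V.
Then V_B = V_A × (R3‖R_L)/(R2 + R3‖R_L) = 5.386 × 254.4/1074 = 1.28 V.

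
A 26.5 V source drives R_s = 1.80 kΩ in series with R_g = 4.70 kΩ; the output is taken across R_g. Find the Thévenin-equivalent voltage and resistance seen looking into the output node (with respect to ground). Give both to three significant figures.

V_th = 19.2 V, R_th = 1.30 kΩ

V_th is the open-circuit tap voltage: 26.5 × 4.70/(1.80 + 4.70) = 19.2 V.
With the supply zeroed, R_s and R_g appear in parallel from the tap: R_th = R_s‖R_g = (1.80 × 4.70)/6.500 = 1.30 kΩ.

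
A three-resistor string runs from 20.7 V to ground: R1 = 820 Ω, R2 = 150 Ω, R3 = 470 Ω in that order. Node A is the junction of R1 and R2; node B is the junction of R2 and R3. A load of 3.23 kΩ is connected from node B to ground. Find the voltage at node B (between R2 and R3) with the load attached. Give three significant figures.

V ≈ 6.15 V

At node B, R3 is in parallel with the load: R3‖R_L = 410.3 Ω.
Below node A the resistance is R2 + (R3‖R_L) = 560.3 Ω, so V_A = 20.7 × 560.3/1380 = 8.403 V.
Then V_B = V_A × (R3‖R_L)/(R2 + R3‖R_L) = 8.403 × 410.3/560.3 = 6.15 V.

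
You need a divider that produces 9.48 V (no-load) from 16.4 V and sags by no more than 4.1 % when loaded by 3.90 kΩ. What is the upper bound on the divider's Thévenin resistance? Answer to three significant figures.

R_th ≤ 167 Ω

Loading drop = R_th/(R_th + R_L) ≤ 0.0410, so R_th ≤ R_L · ε/(1−ε) = 3.90 kΩ × 0.0410/0.9590 = 167 Ω.
(Any R1, R2 with R2/(R1+R2) = 0.578 and R1‖R2 ≤ 167 Ω will meet the spec.)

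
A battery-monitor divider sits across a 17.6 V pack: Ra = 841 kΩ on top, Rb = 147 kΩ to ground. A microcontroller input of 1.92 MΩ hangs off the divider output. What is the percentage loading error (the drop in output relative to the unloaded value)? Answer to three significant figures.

The divider's output (Thévenin) resistance is Ra‖Rb = 125.1 kΩ.
Fractional drop under load = R_th/(R_th + R_L) = 125.1 / (125.1 + 1920) = 0.06118.
So the output falls by 6.12 %.

6.12 %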